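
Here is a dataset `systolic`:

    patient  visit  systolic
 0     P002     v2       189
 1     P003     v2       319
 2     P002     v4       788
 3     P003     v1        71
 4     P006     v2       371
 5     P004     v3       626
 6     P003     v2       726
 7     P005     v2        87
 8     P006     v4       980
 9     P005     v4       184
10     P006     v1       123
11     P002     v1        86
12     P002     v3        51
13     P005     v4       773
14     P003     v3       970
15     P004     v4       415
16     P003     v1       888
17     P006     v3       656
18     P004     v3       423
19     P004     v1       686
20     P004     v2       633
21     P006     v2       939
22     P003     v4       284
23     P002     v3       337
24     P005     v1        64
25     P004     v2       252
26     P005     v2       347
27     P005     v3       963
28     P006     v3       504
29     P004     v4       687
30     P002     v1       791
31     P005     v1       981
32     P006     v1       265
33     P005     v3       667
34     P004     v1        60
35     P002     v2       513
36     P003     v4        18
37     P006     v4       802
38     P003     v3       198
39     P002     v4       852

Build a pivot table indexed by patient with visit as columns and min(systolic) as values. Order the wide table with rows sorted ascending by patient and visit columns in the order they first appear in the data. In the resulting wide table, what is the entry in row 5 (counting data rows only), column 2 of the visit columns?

With rows sorted ascending by patient, row 5 is patient=P006. visit columns in first-appearance order: v2, v4, v1, v3; column 2 is v4.
Long rows with patient=P006, visit=v4: min(980, 802) = 802.

802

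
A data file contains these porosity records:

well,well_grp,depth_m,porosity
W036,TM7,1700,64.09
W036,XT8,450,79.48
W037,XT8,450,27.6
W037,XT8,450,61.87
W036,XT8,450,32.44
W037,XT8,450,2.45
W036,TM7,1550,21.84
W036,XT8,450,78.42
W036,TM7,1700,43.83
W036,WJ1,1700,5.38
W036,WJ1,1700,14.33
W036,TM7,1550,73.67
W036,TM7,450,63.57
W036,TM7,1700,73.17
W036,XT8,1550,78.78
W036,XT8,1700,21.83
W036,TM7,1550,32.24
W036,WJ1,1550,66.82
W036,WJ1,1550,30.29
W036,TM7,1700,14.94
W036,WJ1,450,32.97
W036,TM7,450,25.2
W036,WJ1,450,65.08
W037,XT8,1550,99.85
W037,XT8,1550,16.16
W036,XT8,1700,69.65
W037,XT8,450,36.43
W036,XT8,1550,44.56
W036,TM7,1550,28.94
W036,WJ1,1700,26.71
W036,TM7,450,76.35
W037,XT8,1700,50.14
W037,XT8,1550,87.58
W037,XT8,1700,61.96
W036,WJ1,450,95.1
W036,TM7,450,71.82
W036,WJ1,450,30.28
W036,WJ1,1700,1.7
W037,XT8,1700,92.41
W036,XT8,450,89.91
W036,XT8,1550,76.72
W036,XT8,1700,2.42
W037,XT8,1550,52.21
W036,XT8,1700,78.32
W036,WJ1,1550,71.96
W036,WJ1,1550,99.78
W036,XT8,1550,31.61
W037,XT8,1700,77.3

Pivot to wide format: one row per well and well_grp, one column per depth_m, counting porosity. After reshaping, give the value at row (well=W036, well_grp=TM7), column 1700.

Rows with well=W036, well_grp=TM7 and depth_m=1700: porosity values are 64.09, 43.83, 73.17, 14.94.
4 rows match — count = 4.

4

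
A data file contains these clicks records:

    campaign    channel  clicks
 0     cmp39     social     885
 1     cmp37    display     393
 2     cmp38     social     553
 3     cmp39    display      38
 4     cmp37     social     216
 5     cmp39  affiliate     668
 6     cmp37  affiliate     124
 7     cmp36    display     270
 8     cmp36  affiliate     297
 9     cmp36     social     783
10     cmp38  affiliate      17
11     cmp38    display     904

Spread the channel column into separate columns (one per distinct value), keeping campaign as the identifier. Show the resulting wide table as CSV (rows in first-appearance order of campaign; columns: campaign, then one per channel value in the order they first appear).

Columns: campaign plus the 3 distinct channel values (social, display, affiliate).
For example, row cmp39 column social takes clicks=885 from the long row (cmp39, social).

campaign,social,display,affiliate
cmp39,885,38,668
cmp37,216,393,124
cmp38,553,904,17
cmp36,783,270,297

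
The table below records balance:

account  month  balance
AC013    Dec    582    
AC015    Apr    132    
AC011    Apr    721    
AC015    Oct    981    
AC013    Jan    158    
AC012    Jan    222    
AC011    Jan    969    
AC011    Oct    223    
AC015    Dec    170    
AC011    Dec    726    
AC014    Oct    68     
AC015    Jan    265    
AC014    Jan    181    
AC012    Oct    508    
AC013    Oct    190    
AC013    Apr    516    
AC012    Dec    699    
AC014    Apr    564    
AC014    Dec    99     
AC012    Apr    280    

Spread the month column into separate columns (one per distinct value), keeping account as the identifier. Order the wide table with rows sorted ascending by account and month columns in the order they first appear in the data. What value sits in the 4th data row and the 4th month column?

With rows sorted ascending by account, row 4 is account=AC014. month columns in first-appearance order: Dec, Apr, Oct, Jan; column 4 is Jan.
Long rows with account=AC014, month=Jan: balance = 181.

181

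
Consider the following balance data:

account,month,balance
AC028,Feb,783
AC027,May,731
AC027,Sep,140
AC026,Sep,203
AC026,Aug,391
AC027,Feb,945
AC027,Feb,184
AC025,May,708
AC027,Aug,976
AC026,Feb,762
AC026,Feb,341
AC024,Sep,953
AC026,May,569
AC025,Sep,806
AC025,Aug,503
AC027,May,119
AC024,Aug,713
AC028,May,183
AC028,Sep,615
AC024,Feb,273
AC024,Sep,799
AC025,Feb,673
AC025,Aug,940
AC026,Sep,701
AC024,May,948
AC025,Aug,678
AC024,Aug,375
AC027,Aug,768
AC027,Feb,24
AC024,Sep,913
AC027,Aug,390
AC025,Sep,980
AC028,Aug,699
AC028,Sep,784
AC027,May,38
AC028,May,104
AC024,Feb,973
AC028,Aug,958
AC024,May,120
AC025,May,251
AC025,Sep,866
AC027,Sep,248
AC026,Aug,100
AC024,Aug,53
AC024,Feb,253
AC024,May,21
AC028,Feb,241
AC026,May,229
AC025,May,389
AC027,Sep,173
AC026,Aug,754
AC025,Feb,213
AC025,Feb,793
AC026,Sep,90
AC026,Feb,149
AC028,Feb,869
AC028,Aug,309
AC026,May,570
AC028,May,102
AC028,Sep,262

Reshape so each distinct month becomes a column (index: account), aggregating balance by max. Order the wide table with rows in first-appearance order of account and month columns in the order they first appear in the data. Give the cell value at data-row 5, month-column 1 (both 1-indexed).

973

With rows in first-appearance order of account, row 5 is account=AC024. month columns in first-appearance order: Feb, May, Sep, Aug; column 1 is Feb.
Long rows with account=AC024, month=Feb: max(273, 973, 253) = 973.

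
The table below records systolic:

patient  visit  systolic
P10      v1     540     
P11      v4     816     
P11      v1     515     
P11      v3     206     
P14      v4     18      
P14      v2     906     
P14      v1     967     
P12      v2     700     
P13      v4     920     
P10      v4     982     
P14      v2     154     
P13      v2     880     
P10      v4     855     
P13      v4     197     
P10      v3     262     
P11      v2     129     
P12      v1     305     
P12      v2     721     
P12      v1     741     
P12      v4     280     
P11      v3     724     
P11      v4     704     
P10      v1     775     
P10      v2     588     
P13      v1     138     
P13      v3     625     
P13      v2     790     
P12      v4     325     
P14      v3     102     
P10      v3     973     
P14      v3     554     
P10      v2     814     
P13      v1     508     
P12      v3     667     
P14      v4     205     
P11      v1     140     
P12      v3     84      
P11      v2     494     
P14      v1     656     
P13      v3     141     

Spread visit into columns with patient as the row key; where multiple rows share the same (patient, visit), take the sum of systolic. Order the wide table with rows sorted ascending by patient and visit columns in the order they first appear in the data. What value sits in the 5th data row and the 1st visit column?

1623

With rows sorted ascending by patient, row 5 is patient=P14. visit columns in first-appearance order: v1, v4, v3, v2; column 1 is v1.
Long rows with patient=P14, visit=v1: 967 + 656 = 1623.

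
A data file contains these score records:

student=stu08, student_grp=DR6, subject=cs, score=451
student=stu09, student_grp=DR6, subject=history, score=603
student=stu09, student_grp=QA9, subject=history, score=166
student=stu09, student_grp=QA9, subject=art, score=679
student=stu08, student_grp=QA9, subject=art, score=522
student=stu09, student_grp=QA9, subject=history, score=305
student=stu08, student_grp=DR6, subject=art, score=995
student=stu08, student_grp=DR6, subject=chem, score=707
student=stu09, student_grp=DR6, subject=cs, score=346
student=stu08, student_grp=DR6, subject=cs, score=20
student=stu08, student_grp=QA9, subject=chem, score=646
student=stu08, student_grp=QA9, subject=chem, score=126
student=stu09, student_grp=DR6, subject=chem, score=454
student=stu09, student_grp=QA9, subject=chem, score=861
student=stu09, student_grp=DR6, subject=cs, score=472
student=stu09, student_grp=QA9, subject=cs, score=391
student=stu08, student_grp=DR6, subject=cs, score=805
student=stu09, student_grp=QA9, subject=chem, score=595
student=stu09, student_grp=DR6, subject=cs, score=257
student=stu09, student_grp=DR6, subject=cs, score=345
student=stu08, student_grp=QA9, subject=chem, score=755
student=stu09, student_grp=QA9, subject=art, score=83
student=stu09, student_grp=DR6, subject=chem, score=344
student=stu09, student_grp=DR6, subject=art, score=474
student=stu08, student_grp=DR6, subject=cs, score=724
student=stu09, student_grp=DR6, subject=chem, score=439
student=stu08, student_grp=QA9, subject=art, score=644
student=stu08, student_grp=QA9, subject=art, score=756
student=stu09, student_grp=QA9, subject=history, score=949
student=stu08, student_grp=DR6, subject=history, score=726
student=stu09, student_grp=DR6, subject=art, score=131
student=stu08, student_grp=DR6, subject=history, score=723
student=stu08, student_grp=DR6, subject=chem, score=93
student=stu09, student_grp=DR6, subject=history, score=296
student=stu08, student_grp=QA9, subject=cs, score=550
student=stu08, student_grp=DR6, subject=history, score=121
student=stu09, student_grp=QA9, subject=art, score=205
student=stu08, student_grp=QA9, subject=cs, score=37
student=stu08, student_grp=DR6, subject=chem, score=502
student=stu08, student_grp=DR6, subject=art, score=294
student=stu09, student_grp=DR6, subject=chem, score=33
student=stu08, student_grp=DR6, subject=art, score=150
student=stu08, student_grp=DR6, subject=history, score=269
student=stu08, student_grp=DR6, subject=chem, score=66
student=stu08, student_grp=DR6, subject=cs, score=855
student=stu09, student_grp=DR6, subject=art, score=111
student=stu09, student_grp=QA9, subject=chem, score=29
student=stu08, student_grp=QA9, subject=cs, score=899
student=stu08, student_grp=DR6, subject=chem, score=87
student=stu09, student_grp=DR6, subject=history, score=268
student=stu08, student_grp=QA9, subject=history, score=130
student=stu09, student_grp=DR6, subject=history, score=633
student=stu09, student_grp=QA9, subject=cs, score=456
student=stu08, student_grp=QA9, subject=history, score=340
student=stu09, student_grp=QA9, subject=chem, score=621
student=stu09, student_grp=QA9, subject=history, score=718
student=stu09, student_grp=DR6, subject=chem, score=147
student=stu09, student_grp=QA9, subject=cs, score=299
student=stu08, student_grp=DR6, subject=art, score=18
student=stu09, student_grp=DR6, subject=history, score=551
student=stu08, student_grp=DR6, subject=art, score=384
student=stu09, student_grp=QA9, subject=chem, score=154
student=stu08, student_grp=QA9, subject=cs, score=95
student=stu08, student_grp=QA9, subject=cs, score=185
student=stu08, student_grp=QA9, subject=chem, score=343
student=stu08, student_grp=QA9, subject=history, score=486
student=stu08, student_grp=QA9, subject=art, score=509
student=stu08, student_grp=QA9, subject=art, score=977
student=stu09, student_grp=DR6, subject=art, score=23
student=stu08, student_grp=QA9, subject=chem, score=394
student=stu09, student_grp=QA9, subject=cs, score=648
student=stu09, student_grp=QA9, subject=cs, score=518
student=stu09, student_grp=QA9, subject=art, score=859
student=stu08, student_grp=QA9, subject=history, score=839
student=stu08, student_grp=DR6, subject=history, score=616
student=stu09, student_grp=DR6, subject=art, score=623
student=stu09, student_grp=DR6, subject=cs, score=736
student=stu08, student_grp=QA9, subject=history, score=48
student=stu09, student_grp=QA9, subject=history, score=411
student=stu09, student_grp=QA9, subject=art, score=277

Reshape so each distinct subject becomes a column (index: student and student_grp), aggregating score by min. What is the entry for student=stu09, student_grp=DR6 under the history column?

Rows with student=stu09, student_grp=DR6 and subject=history: score values are 603, 296, 268, 633, 551.
min(603, 296, 268, 633, 551) = 268.

268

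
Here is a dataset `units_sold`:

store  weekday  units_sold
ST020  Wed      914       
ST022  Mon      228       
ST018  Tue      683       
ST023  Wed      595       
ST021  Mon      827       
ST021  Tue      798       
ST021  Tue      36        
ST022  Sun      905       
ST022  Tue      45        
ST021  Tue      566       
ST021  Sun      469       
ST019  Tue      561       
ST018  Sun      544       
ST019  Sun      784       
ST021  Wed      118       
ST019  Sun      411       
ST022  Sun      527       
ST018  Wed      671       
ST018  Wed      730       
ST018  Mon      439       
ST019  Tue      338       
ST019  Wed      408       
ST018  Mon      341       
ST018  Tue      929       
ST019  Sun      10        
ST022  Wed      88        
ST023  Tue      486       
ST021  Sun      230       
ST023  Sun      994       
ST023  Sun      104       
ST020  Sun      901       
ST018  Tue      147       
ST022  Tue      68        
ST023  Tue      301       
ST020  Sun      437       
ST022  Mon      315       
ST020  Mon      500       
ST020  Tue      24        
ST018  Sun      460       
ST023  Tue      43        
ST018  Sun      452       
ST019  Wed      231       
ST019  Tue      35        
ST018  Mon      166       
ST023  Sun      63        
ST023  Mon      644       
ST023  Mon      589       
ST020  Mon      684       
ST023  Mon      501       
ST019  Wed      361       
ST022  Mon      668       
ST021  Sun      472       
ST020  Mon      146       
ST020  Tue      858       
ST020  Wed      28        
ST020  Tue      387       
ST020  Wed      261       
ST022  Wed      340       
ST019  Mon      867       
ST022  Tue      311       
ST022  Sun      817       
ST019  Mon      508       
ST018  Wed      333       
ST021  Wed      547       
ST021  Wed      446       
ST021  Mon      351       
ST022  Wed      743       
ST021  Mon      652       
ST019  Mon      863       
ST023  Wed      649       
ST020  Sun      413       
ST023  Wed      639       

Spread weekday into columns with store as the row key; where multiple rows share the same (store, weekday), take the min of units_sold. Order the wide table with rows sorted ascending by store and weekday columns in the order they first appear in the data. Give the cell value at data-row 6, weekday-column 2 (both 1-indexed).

With rows sorted ascending by store, row 6 is store=ST023. weekday columns in first-appearance order: Wed, Mon, Tue, Sun; column 2 is Mon.
Long rows with store=ST023, weekday=Mon: min(644, 589, 501) = 501.

501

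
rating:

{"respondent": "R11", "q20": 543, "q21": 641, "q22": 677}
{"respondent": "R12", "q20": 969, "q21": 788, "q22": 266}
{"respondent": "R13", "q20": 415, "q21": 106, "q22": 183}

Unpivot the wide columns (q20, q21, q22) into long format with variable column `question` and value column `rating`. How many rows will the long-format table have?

3 respondent values × 3 melted columns = 9 rows.

9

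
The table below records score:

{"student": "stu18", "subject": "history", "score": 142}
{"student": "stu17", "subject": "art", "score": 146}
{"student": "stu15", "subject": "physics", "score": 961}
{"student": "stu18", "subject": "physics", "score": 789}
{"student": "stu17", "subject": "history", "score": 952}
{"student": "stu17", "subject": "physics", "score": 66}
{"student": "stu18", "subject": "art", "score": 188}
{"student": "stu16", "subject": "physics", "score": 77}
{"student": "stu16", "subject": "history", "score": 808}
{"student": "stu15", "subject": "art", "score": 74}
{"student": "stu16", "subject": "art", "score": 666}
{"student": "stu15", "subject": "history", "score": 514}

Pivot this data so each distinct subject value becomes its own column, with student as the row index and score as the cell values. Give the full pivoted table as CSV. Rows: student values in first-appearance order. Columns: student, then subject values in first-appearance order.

student,history,art,physics
stu18,142,188,789
stu17,952,146,66
stu15,514,74,961
stu16,808,666,77

Columns: student plus the 3 distinct subject values (history, art, physics).
For example, row stu18 column history takes score=142 from the long row (stu18, history).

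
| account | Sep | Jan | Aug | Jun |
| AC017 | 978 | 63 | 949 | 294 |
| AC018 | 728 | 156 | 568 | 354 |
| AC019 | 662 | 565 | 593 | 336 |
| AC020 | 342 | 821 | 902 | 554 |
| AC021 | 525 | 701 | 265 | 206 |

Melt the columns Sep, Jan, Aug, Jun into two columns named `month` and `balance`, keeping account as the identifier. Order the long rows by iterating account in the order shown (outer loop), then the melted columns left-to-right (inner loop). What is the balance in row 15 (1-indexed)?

902

20 rows total (5 × 4). Row 15: index ⌊(15-1)/4⌋ = 3 into account → AC020; (15-1) mod 4 = 2 into the melted columns → Aug.
So row 15 is (AC020, Aug, 902); balance = 902.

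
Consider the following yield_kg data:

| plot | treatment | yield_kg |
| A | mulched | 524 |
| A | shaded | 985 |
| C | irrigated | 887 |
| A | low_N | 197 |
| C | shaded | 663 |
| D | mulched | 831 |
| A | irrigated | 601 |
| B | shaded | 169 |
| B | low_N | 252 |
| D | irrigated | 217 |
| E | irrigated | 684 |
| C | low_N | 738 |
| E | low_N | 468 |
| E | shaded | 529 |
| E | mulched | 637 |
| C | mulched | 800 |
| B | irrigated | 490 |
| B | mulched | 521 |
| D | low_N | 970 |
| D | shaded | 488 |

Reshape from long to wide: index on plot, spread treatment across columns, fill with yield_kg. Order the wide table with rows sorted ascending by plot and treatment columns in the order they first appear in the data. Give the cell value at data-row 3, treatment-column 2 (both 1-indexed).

With rows sorted ascending by plot, row 3 is plot=C. treatment columns in first-appearance order: mulched, shaded, irrigated, low_N; column 2 is shaded.
Long rows with plot=C, treatment=shaded: yield_kg = 663.

663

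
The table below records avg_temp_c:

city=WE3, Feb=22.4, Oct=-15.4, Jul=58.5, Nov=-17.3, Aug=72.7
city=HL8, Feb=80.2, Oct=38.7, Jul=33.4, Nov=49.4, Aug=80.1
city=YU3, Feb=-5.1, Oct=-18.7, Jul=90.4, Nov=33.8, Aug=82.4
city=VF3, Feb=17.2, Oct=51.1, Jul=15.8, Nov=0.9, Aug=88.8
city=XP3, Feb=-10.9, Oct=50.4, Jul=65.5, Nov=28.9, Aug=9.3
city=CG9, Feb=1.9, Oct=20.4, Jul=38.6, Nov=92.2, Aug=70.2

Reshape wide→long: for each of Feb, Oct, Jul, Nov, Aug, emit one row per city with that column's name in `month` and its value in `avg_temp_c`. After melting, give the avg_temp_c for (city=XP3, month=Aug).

9.3

Unpivoting turns each (city, wide-column) pair into one long row.
The wide cell at row XP3, column Aug holds 9.3, so the long row (XP3, Aug) has avg_temp_c=9.3.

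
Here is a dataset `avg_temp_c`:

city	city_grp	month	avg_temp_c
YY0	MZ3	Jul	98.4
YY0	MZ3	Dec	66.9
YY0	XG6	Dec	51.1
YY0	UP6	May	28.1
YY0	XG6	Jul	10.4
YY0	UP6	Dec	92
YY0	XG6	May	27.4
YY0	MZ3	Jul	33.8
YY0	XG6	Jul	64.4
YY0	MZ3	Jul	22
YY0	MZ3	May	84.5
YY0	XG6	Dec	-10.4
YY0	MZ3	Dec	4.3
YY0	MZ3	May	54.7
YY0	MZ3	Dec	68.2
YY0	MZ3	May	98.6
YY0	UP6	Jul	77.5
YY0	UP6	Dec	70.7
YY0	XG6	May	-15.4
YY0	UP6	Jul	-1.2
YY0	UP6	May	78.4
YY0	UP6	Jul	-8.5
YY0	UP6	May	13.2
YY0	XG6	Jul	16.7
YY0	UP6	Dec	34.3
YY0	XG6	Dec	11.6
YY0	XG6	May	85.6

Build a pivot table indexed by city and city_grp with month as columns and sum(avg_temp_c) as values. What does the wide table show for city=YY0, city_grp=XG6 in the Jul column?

91.5

Rows with city=YY0, city_grp=XG6 and month=Jul: avg_temp_c values are 10.4, 64.4, 16.7.
10.4 + 64.4 + 16.7 = 91.5.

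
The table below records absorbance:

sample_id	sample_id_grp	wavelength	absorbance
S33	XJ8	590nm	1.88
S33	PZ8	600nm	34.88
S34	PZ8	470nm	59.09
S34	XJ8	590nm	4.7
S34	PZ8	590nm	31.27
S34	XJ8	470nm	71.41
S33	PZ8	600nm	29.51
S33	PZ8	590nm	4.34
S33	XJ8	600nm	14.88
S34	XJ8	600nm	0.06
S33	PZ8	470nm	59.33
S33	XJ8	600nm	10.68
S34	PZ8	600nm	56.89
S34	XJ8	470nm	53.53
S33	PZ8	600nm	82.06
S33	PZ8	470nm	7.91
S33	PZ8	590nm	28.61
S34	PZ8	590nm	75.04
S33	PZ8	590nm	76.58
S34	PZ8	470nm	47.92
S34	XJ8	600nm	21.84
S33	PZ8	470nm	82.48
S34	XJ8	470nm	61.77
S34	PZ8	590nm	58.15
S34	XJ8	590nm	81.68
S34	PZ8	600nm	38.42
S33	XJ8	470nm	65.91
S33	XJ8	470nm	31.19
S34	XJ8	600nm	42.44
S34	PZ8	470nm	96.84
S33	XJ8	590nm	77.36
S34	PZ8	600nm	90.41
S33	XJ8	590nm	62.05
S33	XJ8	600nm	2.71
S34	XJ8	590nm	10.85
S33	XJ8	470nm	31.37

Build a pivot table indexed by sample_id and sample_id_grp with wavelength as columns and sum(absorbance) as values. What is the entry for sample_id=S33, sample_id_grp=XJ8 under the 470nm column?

Rows with sample_id=S33, sample_id_grp=XJ8 and wavelength=470nm: absorbance values are 65.91, 31.19, 31.37.
65.91 + 31.19 + 31.37 = 128.47.

128.47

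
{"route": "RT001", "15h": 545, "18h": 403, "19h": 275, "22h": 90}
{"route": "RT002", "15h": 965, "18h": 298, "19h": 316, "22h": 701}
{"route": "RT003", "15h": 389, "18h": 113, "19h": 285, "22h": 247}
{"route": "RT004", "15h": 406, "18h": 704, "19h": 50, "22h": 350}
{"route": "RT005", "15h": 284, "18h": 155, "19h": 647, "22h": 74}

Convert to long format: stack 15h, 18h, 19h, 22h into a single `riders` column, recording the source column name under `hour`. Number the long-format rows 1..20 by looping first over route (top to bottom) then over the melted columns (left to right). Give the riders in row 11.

285

20 rows total (5 × 4). Row 11: index ⌊(11-1)/4⌋ = 2 into route → RT003; (11-1) mod 4 = 2 into the melted columns → 19h.
So row 11 is (RT003, 19h, 285); riders = 285.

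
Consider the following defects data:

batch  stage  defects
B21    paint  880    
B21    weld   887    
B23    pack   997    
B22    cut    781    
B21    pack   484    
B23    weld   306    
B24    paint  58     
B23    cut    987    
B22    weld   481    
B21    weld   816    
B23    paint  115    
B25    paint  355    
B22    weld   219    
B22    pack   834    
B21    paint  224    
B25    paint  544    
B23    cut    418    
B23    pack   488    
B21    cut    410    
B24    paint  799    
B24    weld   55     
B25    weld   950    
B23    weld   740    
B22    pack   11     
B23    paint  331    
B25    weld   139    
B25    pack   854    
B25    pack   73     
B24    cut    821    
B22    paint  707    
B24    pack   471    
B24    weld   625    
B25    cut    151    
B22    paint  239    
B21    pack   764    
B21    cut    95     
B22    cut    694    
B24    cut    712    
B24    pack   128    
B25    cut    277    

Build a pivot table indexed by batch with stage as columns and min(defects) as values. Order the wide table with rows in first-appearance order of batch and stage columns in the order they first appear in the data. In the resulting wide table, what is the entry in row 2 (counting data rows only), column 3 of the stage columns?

488

With rows in first-appearance order of batch, row 2 is batch=B23. stage columns in first-appearance order: paint, weld, pack, cut; column 3 is pack.
Long rows with batch=B23, stage=pack: min(997, 488) = 488.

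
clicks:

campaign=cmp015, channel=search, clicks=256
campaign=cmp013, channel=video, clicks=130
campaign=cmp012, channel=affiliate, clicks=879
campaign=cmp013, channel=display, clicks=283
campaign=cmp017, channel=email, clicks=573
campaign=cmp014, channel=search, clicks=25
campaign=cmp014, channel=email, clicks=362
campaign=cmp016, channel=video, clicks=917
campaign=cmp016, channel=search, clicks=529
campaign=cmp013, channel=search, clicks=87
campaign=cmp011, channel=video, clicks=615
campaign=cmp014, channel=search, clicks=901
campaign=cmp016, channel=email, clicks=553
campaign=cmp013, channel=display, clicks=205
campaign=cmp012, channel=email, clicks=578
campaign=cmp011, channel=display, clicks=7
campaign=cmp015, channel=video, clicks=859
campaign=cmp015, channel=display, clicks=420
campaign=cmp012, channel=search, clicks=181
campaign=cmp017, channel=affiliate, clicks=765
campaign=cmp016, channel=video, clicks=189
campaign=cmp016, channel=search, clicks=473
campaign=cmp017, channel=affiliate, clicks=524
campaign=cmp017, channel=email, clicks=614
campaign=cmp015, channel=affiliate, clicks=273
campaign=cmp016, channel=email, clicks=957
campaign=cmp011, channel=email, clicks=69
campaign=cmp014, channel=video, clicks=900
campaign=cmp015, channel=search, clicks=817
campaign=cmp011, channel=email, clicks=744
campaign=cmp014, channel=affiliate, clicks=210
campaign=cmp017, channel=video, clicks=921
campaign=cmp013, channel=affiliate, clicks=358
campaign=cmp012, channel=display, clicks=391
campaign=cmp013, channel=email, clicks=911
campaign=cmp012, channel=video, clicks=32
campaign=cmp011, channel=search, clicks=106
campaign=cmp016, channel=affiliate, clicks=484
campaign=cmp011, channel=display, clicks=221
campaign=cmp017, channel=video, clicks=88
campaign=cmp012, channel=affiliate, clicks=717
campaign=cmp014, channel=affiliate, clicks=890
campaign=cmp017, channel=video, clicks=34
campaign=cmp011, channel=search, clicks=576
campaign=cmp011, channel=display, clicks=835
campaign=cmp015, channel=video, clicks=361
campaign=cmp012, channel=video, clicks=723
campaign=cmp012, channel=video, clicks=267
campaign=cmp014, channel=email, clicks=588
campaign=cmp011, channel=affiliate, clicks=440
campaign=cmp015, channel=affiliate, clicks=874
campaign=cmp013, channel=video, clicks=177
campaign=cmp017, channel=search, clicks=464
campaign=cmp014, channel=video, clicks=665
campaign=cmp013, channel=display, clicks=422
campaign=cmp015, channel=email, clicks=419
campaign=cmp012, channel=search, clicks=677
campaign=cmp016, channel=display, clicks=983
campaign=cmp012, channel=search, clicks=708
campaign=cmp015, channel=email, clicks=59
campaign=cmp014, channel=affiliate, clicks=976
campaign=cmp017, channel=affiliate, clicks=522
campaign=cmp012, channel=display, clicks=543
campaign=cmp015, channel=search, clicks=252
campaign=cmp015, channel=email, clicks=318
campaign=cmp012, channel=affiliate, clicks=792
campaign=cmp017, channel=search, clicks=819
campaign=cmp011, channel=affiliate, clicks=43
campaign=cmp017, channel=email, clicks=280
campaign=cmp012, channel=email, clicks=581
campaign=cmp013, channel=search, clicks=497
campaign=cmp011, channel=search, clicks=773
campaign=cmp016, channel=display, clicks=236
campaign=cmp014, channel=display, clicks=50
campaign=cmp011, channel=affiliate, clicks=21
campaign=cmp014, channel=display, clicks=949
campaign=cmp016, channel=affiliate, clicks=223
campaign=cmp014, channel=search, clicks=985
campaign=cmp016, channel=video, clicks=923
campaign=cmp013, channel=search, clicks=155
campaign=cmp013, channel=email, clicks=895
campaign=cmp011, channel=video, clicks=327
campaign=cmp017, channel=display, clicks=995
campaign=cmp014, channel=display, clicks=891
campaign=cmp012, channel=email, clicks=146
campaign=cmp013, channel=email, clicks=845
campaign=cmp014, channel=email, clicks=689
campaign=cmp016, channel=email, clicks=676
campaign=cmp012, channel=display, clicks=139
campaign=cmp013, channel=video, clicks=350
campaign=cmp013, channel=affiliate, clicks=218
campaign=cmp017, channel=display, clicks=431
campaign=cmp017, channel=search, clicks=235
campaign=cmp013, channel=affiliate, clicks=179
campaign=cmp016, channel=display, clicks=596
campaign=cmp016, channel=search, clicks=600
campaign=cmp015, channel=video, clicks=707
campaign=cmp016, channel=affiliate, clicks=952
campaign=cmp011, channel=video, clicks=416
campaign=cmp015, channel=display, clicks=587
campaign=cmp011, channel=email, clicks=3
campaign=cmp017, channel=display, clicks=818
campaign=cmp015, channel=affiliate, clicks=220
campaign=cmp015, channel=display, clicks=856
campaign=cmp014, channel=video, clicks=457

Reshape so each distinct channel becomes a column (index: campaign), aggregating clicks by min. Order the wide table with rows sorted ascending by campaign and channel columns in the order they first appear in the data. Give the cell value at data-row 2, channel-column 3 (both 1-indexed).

717

With rows sorted ascending by campaign, row 2 is campaign=cmp012. channel columns in first-appearance order: search, video, affiliate, display, email; column 3 is affiliate.
Long rows with campaign=cmp012, channel=affiliate: min(879, 717, 792) = 717.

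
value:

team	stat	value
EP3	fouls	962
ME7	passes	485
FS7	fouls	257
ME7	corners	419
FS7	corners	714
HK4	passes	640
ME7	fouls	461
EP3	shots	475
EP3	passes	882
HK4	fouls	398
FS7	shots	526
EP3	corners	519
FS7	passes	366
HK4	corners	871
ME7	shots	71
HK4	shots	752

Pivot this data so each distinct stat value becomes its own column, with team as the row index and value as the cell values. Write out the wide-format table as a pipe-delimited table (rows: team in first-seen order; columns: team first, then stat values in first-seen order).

| team | fouls | passes | corners | shots |
| EP3 | 962 | 882 | 519 | 475 |
| ME7 | 461 | 485 | 419 | 71 |
| FS7 | 257 | 366 | 714 | 526 |
| HK4 | 398 | 640 | 871 | 752 |

Columns: team plus the 4 distinct stat values (fouls, passes, corners, shots).
For example, row EP3 column fouls takes value=962 from the long row (EP3, fouls).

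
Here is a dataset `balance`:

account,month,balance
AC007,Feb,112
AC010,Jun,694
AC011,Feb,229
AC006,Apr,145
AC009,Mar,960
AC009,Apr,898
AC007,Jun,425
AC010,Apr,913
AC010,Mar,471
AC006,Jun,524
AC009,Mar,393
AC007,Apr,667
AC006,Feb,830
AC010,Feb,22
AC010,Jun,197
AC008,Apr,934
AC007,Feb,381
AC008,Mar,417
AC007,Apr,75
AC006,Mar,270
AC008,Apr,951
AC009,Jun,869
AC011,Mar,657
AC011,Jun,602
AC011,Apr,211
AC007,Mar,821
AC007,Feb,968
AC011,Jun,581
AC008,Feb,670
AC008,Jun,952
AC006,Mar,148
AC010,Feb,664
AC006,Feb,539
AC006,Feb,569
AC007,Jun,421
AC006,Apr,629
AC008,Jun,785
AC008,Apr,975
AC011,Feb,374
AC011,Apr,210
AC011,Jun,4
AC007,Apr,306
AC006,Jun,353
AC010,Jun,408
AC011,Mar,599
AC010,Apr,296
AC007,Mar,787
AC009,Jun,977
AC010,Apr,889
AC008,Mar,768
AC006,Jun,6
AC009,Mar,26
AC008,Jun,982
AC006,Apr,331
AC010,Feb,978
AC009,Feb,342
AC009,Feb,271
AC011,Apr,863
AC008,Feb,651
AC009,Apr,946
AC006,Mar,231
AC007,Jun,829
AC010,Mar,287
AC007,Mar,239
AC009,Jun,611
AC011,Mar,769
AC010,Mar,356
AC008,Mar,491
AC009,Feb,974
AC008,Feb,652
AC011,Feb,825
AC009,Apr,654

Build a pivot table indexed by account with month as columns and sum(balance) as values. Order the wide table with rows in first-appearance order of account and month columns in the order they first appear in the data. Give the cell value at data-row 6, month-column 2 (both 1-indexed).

With rows in first-appearance order of account, row 6 is account=AC008. month columns in first-appearance order: Feb, Jun, Apr, Mar; column 2 is Jun.
Long rows with account=AC008, month=Jun: 952 + 785 + 982 = 2719.

2719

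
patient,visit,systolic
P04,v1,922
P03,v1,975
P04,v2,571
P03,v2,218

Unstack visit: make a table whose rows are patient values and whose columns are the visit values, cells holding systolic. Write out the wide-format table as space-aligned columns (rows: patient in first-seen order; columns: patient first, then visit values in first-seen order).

Columns: patient plus the 2 distinct visit values (v1, v2).
For example, row P04 column v1 takes systolic=922 from the long row (P04, v1).

patient  v1   v2 
P04      922  571
P03      975  218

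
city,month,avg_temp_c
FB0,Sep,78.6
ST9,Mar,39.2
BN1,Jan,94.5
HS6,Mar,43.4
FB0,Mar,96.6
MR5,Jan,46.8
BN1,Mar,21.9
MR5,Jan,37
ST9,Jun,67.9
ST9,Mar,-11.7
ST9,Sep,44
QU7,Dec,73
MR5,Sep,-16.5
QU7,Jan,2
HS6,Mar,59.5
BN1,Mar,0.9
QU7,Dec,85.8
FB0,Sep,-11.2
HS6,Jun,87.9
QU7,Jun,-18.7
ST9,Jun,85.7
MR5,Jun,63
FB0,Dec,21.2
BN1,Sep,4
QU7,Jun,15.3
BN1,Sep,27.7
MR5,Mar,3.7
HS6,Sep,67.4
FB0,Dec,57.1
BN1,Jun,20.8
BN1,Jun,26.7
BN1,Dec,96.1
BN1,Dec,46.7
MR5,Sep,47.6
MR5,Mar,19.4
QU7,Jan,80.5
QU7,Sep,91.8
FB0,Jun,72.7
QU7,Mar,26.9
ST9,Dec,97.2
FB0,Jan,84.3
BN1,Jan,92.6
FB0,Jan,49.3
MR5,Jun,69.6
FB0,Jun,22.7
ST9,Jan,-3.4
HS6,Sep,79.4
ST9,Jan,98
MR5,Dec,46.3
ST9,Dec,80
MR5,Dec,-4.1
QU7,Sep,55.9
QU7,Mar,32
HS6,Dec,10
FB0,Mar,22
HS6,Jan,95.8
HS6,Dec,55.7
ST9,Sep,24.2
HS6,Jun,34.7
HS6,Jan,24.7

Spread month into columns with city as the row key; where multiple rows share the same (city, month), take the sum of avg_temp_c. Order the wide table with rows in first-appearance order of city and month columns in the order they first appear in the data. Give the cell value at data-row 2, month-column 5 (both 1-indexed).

177.2

With rows in first-appearance order of city, row 2 is city=ST9. month columns in first-appearance order: Sep, Mar, Jan, Jun, Dec; column 5 is Dec.
Long rows with city=ST9, month=Dec: 97.2 + 80 = 177.2.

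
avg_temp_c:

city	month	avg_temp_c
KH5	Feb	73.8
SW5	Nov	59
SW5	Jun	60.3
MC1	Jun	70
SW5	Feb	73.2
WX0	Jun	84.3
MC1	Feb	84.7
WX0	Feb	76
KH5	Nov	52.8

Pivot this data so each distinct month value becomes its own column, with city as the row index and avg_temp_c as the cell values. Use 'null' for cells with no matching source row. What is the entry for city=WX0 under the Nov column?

No long-format row has city=WX0 and month=Nov, so the cell is null.

null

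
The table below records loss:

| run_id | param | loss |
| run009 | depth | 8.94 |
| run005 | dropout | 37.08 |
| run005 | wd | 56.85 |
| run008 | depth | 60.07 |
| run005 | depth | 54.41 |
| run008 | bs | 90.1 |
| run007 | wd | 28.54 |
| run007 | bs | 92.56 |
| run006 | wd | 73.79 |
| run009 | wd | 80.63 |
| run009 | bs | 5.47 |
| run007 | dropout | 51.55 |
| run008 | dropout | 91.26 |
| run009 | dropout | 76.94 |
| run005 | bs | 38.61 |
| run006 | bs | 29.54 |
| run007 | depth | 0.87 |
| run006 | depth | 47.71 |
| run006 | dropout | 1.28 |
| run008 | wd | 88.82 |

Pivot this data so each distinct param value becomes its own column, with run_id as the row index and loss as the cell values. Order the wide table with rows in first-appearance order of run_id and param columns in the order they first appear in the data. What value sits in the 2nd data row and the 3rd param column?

56.85

With rows in first-appearance order of run_id, row 2 is run_id=run005. param columns in first-appearance order: depth, dropout, wd, bs; column 3 is wd.
Long rows with run_id=run005, param=wd: loss = 56.85.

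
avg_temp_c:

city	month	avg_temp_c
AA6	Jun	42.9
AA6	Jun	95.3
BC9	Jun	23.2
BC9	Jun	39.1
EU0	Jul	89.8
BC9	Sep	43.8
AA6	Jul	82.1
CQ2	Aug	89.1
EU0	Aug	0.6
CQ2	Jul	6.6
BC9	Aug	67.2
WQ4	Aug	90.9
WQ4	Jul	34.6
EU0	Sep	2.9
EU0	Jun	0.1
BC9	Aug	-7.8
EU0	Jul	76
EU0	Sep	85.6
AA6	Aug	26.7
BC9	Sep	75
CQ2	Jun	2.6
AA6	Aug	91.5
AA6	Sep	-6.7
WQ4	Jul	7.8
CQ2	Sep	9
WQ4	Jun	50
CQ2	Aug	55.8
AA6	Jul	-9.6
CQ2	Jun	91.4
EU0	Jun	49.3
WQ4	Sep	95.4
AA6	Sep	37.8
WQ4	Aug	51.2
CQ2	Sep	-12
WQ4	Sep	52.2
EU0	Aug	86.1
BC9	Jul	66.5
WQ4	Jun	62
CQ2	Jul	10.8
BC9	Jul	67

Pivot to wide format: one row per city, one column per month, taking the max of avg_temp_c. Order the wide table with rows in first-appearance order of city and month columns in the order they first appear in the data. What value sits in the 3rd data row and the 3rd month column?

85.6

With rows in first-appearance order of city, row 3 is city=EU0. month columns in first-appearance order: Jun, Jul, Sep, Aug; column 3 is Sep.
Long rows with city=EU0, month=Sep: max(2.9, 85.6) = 85.6.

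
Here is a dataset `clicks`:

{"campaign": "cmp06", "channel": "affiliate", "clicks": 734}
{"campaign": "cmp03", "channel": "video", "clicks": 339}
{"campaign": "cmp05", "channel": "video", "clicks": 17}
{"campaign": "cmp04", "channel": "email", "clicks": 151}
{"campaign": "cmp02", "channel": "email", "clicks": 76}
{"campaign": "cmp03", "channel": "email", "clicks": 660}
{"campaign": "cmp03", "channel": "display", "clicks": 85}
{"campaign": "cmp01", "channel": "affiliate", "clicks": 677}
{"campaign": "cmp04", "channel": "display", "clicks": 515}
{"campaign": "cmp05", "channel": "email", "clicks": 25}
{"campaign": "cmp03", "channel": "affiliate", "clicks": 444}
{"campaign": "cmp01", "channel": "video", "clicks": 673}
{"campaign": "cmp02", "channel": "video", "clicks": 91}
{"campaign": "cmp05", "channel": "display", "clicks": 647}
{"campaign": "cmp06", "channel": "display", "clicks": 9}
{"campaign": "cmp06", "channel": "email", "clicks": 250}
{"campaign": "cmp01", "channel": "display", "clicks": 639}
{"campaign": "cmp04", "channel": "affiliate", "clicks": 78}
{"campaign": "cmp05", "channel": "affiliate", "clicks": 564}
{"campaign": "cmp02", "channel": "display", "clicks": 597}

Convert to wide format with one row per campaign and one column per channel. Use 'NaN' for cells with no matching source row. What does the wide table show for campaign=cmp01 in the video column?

673

The long row with campaign=cmp01, channel=video has clicks=673.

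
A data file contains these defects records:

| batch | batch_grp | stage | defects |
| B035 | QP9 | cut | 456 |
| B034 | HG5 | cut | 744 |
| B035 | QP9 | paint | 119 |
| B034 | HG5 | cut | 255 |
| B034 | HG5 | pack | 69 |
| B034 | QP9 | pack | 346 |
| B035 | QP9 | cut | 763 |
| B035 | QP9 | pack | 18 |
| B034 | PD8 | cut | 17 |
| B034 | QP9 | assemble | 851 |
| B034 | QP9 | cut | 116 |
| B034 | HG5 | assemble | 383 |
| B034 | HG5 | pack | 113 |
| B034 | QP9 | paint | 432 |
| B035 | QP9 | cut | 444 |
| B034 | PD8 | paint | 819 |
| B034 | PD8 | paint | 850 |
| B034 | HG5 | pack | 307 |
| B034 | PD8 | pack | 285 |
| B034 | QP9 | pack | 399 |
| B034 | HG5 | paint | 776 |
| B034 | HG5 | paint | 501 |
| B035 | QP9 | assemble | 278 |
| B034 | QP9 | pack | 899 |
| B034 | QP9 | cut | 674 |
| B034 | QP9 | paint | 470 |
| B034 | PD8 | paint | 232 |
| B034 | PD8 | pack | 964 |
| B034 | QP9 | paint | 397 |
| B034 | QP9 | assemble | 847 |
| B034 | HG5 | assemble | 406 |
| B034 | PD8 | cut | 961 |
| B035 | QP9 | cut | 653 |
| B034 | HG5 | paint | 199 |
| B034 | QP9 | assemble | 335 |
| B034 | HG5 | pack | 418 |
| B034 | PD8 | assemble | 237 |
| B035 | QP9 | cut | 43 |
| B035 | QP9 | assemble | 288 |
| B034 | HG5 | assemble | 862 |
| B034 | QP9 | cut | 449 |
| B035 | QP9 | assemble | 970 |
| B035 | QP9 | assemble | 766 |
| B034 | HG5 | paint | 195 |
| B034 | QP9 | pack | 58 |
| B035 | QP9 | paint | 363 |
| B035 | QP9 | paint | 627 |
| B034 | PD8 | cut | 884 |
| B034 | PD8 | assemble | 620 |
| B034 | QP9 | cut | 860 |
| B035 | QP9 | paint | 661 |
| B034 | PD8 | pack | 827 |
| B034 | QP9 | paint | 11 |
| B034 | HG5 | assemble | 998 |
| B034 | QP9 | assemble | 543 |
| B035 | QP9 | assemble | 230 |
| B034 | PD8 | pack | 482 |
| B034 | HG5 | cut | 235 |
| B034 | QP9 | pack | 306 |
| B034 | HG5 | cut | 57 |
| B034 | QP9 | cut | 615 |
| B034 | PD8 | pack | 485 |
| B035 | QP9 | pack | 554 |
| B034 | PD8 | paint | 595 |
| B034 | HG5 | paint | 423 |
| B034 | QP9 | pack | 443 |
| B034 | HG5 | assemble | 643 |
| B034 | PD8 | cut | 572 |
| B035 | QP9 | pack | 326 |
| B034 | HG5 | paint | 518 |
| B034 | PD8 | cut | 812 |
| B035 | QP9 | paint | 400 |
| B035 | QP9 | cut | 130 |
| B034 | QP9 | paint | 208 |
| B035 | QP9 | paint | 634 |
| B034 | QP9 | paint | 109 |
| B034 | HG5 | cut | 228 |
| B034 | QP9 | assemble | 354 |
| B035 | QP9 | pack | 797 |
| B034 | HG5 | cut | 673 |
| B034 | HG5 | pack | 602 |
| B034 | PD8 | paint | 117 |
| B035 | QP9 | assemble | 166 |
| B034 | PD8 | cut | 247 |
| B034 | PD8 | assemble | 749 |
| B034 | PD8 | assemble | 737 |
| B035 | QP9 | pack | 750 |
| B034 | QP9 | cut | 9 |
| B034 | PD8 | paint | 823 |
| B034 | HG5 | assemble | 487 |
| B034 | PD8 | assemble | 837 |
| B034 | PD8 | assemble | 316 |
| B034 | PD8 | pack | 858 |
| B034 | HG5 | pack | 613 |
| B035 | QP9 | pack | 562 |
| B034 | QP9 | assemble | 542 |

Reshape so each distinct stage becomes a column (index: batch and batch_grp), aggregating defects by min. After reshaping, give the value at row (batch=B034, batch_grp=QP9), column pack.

Rows with batch=B034, batch_grp=QP9 and stage=pack: defects values are 346, 399, 899, 58, 306, 443.
min(346, 399, 899, 58, 306, 443) = 58.

58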